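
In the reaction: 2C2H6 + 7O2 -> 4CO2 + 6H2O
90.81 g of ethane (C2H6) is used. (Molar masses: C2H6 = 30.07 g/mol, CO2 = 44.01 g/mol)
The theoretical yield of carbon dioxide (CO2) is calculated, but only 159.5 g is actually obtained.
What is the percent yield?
Moles of C2H6 = 90.81 g ÷ 30.07 g/mol = 3.01995 mol
Mole ratio: 4 mol CO2 / 2 mol C2H6
Moles of CO2 = 3.01995 × (4/2) = 6.03991 mol
Theoretical yield = 6.03991 mol × 44.01 g/mol = 265.82 g
Actual yield = 159.5 g
Percent yield = (159.5 / 265.82) × 100% = 60.0%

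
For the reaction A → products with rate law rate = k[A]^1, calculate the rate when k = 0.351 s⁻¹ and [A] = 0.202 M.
0.0709 M/s

rate = k·[A]^1 = 0.351·(0.202)^1 = 0.351·0.202 = 0.0709 M/s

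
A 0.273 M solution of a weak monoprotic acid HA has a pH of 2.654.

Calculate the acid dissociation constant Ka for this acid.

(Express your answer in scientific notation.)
K_a = 1.82e-05

[H⁺] = 10^(−pH) = 10^(−2.654) = 2.218e-03 M. For HA ⇌ H⁺ + A⁻, Ka = x²/(C − x) = (2.218e-03)²/(0.273 − 2.218e-03) = 1.82e-05.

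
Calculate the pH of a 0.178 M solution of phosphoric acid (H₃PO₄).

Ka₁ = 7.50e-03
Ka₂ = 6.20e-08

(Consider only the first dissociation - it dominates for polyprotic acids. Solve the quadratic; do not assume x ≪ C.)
pH = 1.48

x² + Ka₁·x − Ka₁·C = 0 with Ka₁ = 7.50e-03, C = 0.178.
x = (−Ka₁ + √(Ka₁² + 4·Ka₁·C))/2 = 3.2980e-02 M, so pH = 1.48.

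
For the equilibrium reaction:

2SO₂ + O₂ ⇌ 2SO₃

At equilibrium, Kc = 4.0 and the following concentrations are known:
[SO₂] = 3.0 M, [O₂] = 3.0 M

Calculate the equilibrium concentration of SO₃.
[SO₃] = 10.3923 M

Kc = ([SO₃]^2) / ([SO₂]^2 × [O₂]) = 4.0
[SO₃]^2 = Kc · (reactant terms)/(other product terms) = 4.0 · 27 / 1 = 108
[SO₃] = (108)^(1/2) = 10.3923 M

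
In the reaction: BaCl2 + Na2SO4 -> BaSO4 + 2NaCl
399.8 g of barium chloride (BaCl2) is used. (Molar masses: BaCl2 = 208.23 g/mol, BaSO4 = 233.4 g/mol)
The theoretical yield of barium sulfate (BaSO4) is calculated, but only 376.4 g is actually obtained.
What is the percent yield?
Moles of BaCl2 = 399.8 g ÷ 208.23 g/mol = 1.91999 mol
Mole ratio: 1 mol BaSO4 / 1 mol BaCl2
Moles of BaSO4 = 1.91999 × (1/1) = 1.91999 mol
Theoretical yield = 1.91999 mol × 233.4 g/mol = 448.13 g
Actual yield = 376.4 g
Percent yield = (376.4 / 448.13) × 100% = 84.0%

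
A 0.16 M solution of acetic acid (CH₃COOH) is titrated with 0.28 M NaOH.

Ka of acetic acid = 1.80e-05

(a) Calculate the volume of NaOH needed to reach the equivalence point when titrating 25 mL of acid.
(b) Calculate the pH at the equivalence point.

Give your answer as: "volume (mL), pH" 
V = 14.3 mL, pH = 8.88

(a) At equivalence: moles acid = moles base.
moles acid = 0.16 × 0.025 = 0.004 mol; V_NaOH = 0.004/0.28 = 0.01429 L = 14.3 mL.
(b) At equivalence, all acid → conjugate base A⁻ at [A⁻] = 0.004/0.03929 = 0.1018 M.
Kb = Kw/Ka = 1.0e-14/1.80e-05 = 5.556e-10; [OH⁻] = √(Kb·[A⁻]) = 7.521e-06; pOH = 5.12; pH = 14 − pOH = 8.88.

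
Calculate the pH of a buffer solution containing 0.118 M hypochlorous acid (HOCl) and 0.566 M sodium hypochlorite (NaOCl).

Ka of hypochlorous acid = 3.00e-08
pH = 8.20

pKa = -log(3.00e-08) = 7.52. pH = pKa + log([A⁻]/[HA]) = 7.52 + log(0.566/0.118)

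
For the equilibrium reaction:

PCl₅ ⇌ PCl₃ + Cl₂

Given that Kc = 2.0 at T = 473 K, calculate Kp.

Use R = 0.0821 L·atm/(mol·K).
K_p = 77.6666

Δn = (moles gaseous products) − (moles gaseous reactants) = 1
T = 473 K; RT = 0.0821 × 473 = 38.8333
Kp = Kc·(RT)^Δn = 2.0 × (38.8333)^1 = 2.0 × 38.8333 = 77.6666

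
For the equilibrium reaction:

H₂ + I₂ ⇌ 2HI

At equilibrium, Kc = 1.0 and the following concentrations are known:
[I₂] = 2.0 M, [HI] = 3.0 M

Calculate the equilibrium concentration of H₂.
[H₂] = 4.5000 M

Kc = ([HI]^2) / ([H₂] × [I₂]) = 1.0
[H₂]^1 = (product terms)/(Kc · other reactant terms) = 9 / (1.0 · 2) = 4.5
[H₂] = 4.5000 M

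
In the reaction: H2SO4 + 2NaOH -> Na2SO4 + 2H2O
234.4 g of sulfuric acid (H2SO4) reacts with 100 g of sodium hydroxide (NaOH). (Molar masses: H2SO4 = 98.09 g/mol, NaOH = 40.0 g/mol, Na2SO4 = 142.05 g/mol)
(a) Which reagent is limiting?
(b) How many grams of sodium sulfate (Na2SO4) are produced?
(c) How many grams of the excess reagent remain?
(a) NaOH, (b) 177.6 g, (c) 111.8 g

Moles of H2SO4 = 234.4 g ÷ 98.09 g/mol = 2.38964 mol
Moles of NaOH = 100 g ÷ 40.0 g/mol = 2.5 mol
Moles ÷ coefficient: H2SO4: 2.38964/1 = 2.39, NaOH: 2.5/2 = 1.25
(a) NaOH has the smaller value, so NaOH is the limiting reagent.
(b) Moles of Na2SO4 = 2.5 mol NaOH × (1/2) = 1.25 mol; mass = 1.25 mol × 142.05 g/mol = 177.6 g
(c) H2SO4 consumed = 2.5 × (1/2) = 1.25 mol; remaining = 2.38964 − 1.25 = 1.13964 mol; mass = 1.13964 mol × 98.09 g/mol = 111.8 g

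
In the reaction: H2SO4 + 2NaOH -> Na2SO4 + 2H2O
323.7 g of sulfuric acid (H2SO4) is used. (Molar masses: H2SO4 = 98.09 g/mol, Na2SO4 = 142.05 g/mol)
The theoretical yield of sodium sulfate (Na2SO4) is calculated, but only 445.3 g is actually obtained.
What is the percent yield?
Moles of H2SO4 = 323.7 g ÷ 98.09 g/mol = 3.30003 mol
Mole ratio: 1 mol Na2SO4 / 1 mol H2SO4
Moles of Na2SO4 = 3.30003 × (1/1) = 3.30003 mol
Theoretical yield = 3.30003 mol × 142.05 g/mol = 468.77 g
Actual yield = 445.3 g
Percent yield = (445.3 / 468.77) × 100% = 95.0%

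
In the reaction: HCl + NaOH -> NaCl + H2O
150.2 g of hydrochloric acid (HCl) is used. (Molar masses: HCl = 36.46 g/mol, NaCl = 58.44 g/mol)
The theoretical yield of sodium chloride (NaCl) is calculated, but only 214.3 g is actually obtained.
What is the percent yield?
Moles of HCl = 150.2 g ÷ 36.46 g/mol = 4.11958 mol
Mole ratio: 1 mol NaCl / 1 mol HCl
Moles of NaCl = 4.11958 × (1/1) = 4.11958 mol
Theoretical yield = 4.11958 mol × 58.44 g/mol = 240.75 g
Actual yield = 214.3 g
Percent yield = (214.3 / 240.75) × 100% = 89.0%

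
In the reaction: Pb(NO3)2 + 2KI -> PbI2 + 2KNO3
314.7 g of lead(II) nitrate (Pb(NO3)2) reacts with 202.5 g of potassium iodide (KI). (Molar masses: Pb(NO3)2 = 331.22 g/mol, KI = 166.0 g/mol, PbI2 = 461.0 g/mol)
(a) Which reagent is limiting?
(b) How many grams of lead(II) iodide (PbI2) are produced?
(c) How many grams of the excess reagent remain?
(a) KI, (b) 281.2 g, (c) 112.7 g

Moles of Pb(NO3)2 = 314.7 g ÷ 331.22 g/mol = 0.950124 mol
Moles of KI = 202.5 g ÷ 166.0 g/mol = 1.21988 mol
Moles ÷ coefficient: Pb(NO3)2: 0.950124/1 = 0.9501, KI: 1.21988/2 = 0.6099
(a) KI has the smaller value, so KI is the limiting reagent.
(b) Moles of PbI2 = 1.21988 mol KI × (1/2) = 0.60994 mol; mass = 0.60994 mol × 461.0 g/mol = 281.2 g
(c) Pb(NO3)2 consumed = 1.21988 × (1/2) = 0.60994 mol; remaining = 0.950124 − 0.60994 = 0.340184 mol; mass = 0.340184 mol × 331.22 g/mol = 112.7 g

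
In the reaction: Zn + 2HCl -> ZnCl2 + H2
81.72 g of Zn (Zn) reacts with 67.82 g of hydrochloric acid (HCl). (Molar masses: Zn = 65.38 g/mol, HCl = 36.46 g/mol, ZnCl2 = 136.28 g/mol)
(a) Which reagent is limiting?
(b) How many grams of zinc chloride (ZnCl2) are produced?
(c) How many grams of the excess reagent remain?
(a) HCl, (b) 126.7 g, (c) 20.91 g

Moles of Zn = 81.72 g ÷ 65.38 g/mol = 1.24992 mol
Moles of HCl = 67.82 g ÷ 36.46 g/mol = 1.86012 mol
Moles ÷ coefficient: Zn: 1.24992/1 = 1.25, HCl: 1.86012/2 = 0.9301
(a) HCl has the smaller value, so HCl is the limiting reagent.
(b) Moles of ZnCl2 = 1.86012 mol HCl × (1/2) = 0.93006 mol; mass = 0.93006 mol × 136.28 g/mol = 126.7 g
(c) Zn consumed = 1.86012 × (1/2) = 0.93006 mol; remaining = 1.24992 − 0.93006 = 0.319863 mol; mass = 0.319863 mol × 65.38 g/mol = 20.91 g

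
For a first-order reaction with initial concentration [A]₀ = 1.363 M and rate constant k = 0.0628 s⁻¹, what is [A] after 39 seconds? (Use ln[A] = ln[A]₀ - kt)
0.1177 M

ln[A] = ln[A]₀ - k·t = ln(1.363) - (0.0628)·(39) = 0.3097 - 2.4492 = -2.1395
[A] = e^(-2.1395) = 0.1177 M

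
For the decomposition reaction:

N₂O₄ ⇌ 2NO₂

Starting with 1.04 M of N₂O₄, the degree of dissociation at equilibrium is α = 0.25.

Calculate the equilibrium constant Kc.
K_c = 0.3467

x = α·[A]₀ = 0.25 × 1.04 = 0.26 M dissociated.
At eq: [N₂O₄] = 1.04 − 0.26 = 0.78 M; [NO₂] = 2x = 0.52 M.
Kc = [NO₂]²/[N₂O₄] = (0.52)²/0.78 = 0.3467.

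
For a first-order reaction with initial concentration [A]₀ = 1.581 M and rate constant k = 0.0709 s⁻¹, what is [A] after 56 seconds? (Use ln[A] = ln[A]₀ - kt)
0.0298 M

ln[A] = ln[A]₀ - k·t = ln(1.581) - (0.0709)·(56) = 0.4581 - 3.9704 = -3.5123
[A] = e^(-3.5123) = 0.0298 M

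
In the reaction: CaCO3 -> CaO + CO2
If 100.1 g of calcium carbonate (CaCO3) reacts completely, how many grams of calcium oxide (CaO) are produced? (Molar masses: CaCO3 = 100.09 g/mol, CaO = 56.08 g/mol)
Moles of CaCO3 = 100.1 g ÷ 100.09 g/mol = 1.0001 mol
Mole ratio: 1 mol CaO / 1 mol CaCO3
Moles of CaO = 1.0001 × (1/1) = 1.0001 mol
Mass of CaO = 1.0001 mol × 56.08 g/mol = 56.09 g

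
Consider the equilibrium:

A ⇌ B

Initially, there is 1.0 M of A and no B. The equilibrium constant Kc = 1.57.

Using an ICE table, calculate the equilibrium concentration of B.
[B] = 0.611 M

ICE: [A] = 1.0 − x, [B] = x.
Kc = x/(1.0 − x) = 1.57 ⇒ x = 1.57·1.0/(1 + 1.57) = 1.57/2.57 = 0.6109.
[B] = x = 0.611 M.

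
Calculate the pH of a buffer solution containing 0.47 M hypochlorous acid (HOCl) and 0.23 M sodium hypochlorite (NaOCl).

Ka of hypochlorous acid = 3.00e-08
pH = 7.21

pKa = -log(3.00e-08) = 7.52. pH = pKa + log([A⁻]/[HA]) = 7.52 + log(0.23/0.47)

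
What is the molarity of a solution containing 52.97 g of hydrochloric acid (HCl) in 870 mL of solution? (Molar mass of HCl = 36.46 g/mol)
Moles of HCl = 52.97 g ÷ 36.46 g/mol = 1.45283 mol
Volume = 870 mL = 0.87 L
Molarity = 1.45283 mol ÷ 0.87 L = 1.67 M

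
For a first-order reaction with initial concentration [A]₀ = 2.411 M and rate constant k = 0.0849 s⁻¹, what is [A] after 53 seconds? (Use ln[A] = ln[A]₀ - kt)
0.0268 M

ln[A] = ln[A]₀ - k·t = ln(2.411) - (0.0849)·(53) = 0.8800 - 4.4997 = -3.6197
[A] = e^(-3.6197) = 0.0268 M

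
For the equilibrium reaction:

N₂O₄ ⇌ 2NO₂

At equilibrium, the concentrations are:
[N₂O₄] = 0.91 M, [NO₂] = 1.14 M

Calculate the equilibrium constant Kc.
K_c = 1.4281

Kc = ([NO₂]^2) / ([N₂O₄])
   = ((1.14)^2) / ((0.91))
   = 1.2996 / 0.91 = 1.4281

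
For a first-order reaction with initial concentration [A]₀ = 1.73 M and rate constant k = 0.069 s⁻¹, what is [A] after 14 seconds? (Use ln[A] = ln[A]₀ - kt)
0.6584 M

ln[A] = ln[A]₀ - k·t = ln(1.73) - (0.069)·(14) = 0.5481 - 0.9660 = -0.4179
[A] = e^(-0.4179) = 0.6584 M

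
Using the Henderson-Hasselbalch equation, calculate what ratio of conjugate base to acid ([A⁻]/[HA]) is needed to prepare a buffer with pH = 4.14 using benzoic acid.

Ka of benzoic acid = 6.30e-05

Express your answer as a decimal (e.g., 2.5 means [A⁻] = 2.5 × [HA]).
[A⁻]/[HA] = 0.870

pKa = −log(6.30e-05) = 4.2007. pH = pKa + log([A⁻]/[HA]). 4.14 = 4.2007 + log(ratio). log(ratio) = 4.14 − 4.2007 = -0.0607. ratio = 10^(-0.0607) = 0.870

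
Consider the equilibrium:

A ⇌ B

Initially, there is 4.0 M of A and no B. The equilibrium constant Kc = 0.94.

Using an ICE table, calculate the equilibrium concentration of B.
[B] = 1.938 M

ICE: [A] = 4.0 − x, [B] = x.
Kc = x/(4.0 − x) = 0.94 ⇒ x = 0.94·4.0/(1 + 0.94) = 3.76/1.94 = 1.938.
[B] = x = 1.938 M.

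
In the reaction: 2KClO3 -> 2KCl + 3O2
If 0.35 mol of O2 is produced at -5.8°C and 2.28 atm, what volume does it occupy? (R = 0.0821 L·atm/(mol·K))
T = -5.8°C + 273.15 = 267.35 K
V = nRT/P = (0.35 × 0.0821 × 267.35) / 2.28
V = 3.37 L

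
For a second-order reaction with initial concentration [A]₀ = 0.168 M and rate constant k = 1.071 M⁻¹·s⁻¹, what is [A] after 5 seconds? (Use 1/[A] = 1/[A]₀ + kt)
0.0884 M

1/[A] = 1/[A]₀ + k·t = 1/0.168 + (1.071)·(5) = 5.9524 + 5.3550 = 11.3074
[A] = 1/11.3074 = 0.0884 M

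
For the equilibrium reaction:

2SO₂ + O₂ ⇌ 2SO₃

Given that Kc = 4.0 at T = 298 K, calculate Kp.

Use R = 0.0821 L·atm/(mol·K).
K_p = 0.1635

Δn = (moles gaseous products) − (moles gaseous reactants) = -1
T = 298 K; RT = 0.0821 × 298 = 24.4658
Kp = Kc·(RT)^Δn = 4.0 × (24.4658)^-1 = 4.0 × 0.0408734 = 0.1635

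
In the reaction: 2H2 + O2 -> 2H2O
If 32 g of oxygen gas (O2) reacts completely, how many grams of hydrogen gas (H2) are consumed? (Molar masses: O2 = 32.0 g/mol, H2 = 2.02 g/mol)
Moles of O2 = 32 g ÷ 32.0 g/mol = 1 mol
Mole ratio: 2 mol H2 / 1 mol O2
Moles of H2 = 1 × (2/1) = 2 mol
Mass of H2 = 2 mol × 2.02 g/mol = 4.04 g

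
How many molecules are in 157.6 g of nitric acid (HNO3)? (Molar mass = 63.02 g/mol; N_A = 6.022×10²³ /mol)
Moles = 157.6 g ÷ 63.02 g/mol = 2.50079 mol
Molecules = 2.50079 mol × 6.022×10²³ /mol = 1.506e+24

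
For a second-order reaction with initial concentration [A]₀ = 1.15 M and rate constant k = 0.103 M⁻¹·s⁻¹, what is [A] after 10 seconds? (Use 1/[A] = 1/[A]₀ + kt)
0.5264 M

1/[A] = 1/[A]₀ + k·t = 1/1.15 + (0.103)·(10) = 0.8696 + 1.0300 = 1.8996
[A] = 1/1.8996 = 0.5264 M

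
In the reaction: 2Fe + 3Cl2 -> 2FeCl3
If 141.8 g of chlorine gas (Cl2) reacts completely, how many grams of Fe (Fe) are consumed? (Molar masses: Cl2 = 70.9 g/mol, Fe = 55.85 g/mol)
Moles of Cl2 = 141.8 g ÷ 70.9 g/mol = 2 mol
Mole ratio: 2 mol Fe / 3 mol Cl2
Moles of Fe = 2 × (2/3) = 1.33333 mol
Mass of Fe = 1.33333 mol × 55.85 g/mol = 74.47 g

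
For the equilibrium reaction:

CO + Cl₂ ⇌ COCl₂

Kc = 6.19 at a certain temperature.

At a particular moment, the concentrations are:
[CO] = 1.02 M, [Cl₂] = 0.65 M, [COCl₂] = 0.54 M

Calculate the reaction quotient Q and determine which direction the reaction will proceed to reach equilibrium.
Q = 0.814, Q < K, reaction proceeds forward (toward products)

Q = ([COCl₂]) / ([CO] × [Cl₂])
  = ((0.54)) / ((1.02)·(0.65)) = 0.54/0.663 = 0.8145
Since Q = 0.8145 < Kc = 6.19, the reaction proceeds forward (toward products) to reach equilibrium.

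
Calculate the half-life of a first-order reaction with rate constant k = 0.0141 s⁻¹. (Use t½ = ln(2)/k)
49.16 s

t½ = ln(2)/k = 0.6931/0.0141 = 49.16 s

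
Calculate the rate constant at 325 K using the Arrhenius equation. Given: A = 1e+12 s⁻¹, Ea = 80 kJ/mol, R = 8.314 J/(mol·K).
1.39e-01 s⁻¹

k = A·exp(-Ea/(R·T)) = 1e+12·exp(-80000/(8.314·325)) = 1e+12·exp(-29.6072) = 1e+12·1.3860e-13 = 1.39e-01 s⁻¹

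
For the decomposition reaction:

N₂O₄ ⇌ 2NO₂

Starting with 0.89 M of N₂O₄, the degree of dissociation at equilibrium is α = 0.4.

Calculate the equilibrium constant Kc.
K_c = 0.9493

x = α·[A]₀ = 0.4 × 0.89 = 0.356 M dissociated.
At eq: [N₂O₄] = 0.89 − 0.356 = 0.534 M; [NO₂] = 2x = 0.712 M.
Kc = [NO₂]²/[N₂O₄] = (0.712)²/0.534 = 0.9493.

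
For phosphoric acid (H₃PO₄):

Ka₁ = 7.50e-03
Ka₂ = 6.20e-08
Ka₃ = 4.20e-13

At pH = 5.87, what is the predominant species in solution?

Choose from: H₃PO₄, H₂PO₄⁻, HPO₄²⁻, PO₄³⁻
H₂PO₄⁻

pKa1 = 2.12, pKa2 = 7.21, pKa3 = 12.38. Each pKa is the crossover between adjacent species; pH = 5.87 lies in the region where H₂PO₄⁻ predominates.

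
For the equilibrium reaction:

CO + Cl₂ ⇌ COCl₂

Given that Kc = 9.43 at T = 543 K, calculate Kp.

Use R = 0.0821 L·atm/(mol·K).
K_p = 0.2115

Δn = (moles gaseous products) − (moles gaseous reactants) = -1
T = 543 K; RT = 0.0821 × 543 = 44.5803
Kp = Kc·(RT)^Δn = 9.43 × (44.5803)^-1 = 9.43 × 0.0224314 = 0.2115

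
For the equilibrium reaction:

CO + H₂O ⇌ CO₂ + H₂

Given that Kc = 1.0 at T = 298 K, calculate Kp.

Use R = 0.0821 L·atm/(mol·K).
K_p = 1.0000

Δn = (moles gaseous products) − (moles gaseous reactants) = 0
T = 298 K; RT = 0.0821 × 298 = 24.4658
Kp = Kc·(RT)^Δn = 1.0 × (24.4658)^0 = 1.0 × 1 = 1.0000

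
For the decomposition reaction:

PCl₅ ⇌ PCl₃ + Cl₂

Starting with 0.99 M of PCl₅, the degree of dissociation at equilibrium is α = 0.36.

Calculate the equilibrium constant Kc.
K_c = 0.2005

x = α·[A]₀ = 0.36 × 0.99 = 0.3564 M dissociated.
At eq: [PCl₅] = 0.99 − 0.3564 = 0.6336 M; [PCl₃] = [Cl₂] = x = 0.3564 M.
Kc = [PCl₃][Cl₂]/[PCl₅] = (0.3564)²/0.6336 = 0.2005.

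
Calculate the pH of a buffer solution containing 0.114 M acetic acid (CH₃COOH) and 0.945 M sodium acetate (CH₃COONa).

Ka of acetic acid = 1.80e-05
pH = 5.66

pKa = -log(1.80e-05) = 4.74. pH = pKa + log([A⁻]/[HA]) = 4.74 + log(0.945/0.114)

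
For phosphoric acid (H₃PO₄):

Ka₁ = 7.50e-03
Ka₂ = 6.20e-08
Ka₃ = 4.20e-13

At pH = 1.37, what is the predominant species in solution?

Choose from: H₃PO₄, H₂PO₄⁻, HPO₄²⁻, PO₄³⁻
H₃PO₄

pKa1 = 2.12, pKa2 = 7.21, pKa3 = 12.38. Each pKa is the crossover between adjacent species; pH = 1.37 lies in the region where H₃PO₄ predominates.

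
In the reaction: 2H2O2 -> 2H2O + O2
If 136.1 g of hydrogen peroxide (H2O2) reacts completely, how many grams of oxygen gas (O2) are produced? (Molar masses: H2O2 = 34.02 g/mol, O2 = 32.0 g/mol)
Moles of H2O2 = 136.1 g ÷ 34.02 g/mol = 4.00059 mol
Mole ratio: 1 mol O2 / 2 mol H2O2
Moles of O2 = 4.00059 × (1/2) = 2.00029 mol
Mass of O2 = 2.00029 mol × 32.0 g/mol = 64.01 g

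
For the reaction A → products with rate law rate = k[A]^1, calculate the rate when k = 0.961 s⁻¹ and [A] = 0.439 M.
0.4219 M/s

rate = k·[A]^1 = 0.961·(0.439)^1 = 0.961·0.439 = 0.4219 M/s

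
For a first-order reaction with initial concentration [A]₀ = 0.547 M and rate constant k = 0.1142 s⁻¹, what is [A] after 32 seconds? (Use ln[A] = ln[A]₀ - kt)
0.0142 M

ln[A] = ln[A]₀ - k·t = ln(0.547) - (0.1142)·(32) = -0.6033 - 3.6544 = -4.2577
[A] = e^(-4.2577) = 0.0142 M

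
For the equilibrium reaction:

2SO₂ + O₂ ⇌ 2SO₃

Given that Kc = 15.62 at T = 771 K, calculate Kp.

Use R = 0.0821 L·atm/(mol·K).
K_p = 0.2468

Δn = (moles gaseous products) − (moles gaseous reactants) = -1
T = 771 K; RT = 0.0821 × 771 = 63.2991
Kp = Kc·(RT)^Δn = 15.62 × (63.2991)^-1 = 15.62 × 0.015798 = 0.2468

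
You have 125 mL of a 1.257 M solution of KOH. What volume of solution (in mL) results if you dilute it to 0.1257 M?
Using M₁V₁ = M₂V₂:
1.257 × 125 = 0.1257 × V₂
V₂ = (1.257 × 125) / 0.1257 = 1250 mL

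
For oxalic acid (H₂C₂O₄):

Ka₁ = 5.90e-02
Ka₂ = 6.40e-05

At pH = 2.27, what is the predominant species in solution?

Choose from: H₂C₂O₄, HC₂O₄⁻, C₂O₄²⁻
HC₂O₄⁻

pKa1 = 1.23, pKa2 = 4.19. Each pKa is the crossover between adjacent species; pH = 2.27 lies in the region where HC₂O₄⁻ predominates.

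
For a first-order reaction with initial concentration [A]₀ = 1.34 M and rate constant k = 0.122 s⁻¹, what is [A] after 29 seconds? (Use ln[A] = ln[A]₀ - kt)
0.0390 M

ln[A] = ln[A]₀ - k·t = ln(1.34) - (0.122)·(29) = 0.2927 - 3.5380 = -3.2453
[A] = e^(-3.2453) = 0.0390 M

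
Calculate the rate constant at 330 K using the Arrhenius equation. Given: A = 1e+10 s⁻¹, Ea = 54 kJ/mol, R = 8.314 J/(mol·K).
2.83e+01 s⁻¹

k = A·exp(-Ea/(R·T)) = 1e+10·exp(-54000/(8.314·330)) = 1e+10·exp(-19.6820) = 1e+10·2.8327e-09 = 2.83e+01 s⁻¹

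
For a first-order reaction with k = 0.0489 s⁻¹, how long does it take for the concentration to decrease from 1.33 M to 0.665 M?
14.17 s

From ln[A] = ln[A]₀ - k·t: t = ln([A]₀/[A])/k = ln(1.33/0.665)/0.0489 = ln(2.0000)/0.0489 = 0.6931/0.0489 = 14.17 s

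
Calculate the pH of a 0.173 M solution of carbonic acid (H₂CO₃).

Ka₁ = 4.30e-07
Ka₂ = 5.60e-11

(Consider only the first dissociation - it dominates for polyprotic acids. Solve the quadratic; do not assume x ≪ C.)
pH = 3.56

x² + Ka₁·x − Ka₁·C = 0 with Ka₁ = 4.30e-07, C = 0.173.
x = (−Ka₁ + √(Ka₁² + 4·Ka₁·C))/2 = 2.7253e-04 M, so pH = 3.56.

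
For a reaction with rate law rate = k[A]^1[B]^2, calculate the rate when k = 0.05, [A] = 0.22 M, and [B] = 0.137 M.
0.0002065 M/s

rate = k·[A]^1·[B]^2 = 0.05·(0.22)^1·(0.137)^2 = 0.05·0.22·0.018769 = 0.0002065 M/s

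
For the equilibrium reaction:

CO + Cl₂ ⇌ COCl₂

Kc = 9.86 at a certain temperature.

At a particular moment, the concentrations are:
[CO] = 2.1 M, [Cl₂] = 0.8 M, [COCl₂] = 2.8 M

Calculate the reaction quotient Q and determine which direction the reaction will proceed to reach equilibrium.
Q = 1.667, Q < K, reaction proceeds forward (toward products)

Q = ([COCl₂]) / ([CO] × [Cl₂])
  = ((2.8)) / ((2.1)·(0.8)) = 2.8/1.68 = 1.667
Since Q = 1.667 < Kc = 9.86, the reaction proceeds forward (toward products) to reach equilibrium.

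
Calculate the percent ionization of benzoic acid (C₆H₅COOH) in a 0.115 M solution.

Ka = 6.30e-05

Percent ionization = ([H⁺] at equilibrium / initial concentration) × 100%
Percent ionization = 2.31%

Let x = [H⁺]. Ka = x²/(C - x) ⇒ x² + (6.30e-05)x - (6.30e-05)(0.115) = 0. x = 2.6603e-03. Percent = (2.6603e-03/0.115) × 100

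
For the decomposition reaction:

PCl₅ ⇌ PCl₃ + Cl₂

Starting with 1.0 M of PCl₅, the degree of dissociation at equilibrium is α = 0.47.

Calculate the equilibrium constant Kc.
K_c = 0.4168

x = α·[A]₀ = 0.47 × 1.0 = 0.47 M dissociated.
At eq: [PCl₅] = 1.0 − 0.47 = 0.53 M; [PCl₃] = [Cl₂] = x = 0.47 M.
Kc = [PCl₃][Cl₂]/[PCl₅] = (0.47)²/0.53 = 0.4168.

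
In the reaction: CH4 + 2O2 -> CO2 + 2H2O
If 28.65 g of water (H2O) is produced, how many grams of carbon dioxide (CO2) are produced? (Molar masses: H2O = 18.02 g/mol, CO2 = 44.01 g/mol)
Moles of H2O = 28.65 g ÷ 18.02 g/mol = 1.5899 mol
Mole ratio: 1 mol CO2 / 2 mol H2O
Moles of CO2 = 1.5899 × (1/2) = 0.79495 mol
Mass of CO2 = 0.79495 mol × 44.01 g/mol = 34.99 g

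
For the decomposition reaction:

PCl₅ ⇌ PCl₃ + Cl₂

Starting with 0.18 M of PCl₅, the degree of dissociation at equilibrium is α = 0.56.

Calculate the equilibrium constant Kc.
K_c = 0.1283

x = α·[A]₀ = 0.56 × 0.18 = 0.1008 M dissociated.
At eq: [PCl₅] = 0.18 − 0.1008 = 0.0792 M; [PCl₃] = [Cl₂] = x = 0.1008 M.
Kc = [PCl₃][Cl₂]/[PCl₅] = (0.1008)²/0.0792 = 0.1283.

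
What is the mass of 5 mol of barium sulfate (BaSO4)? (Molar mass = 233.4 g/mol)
Mass = 5 mol × 233.4 g/mol = 1167 g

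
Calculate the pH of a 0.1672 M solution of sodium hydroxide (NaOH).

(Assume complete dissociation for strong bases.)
pH = 13.22

[OH⁻] = 0.1672 M for strong base. pOH = -log[OH⁻] = 0.78, pH = 14 - pOH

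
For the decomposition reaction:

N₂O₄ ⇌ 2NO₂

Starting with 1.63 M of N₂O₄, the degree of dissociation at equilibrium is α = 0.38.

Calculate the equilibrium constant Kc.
K_c = 1.5185

x = α·[A]₀ = 0.38 × 1.63 = 0.6194 M dissociated.
At eq: [N₂O₄] = 1.63 − 0.6194 = 1.011 M; [NO₂] = 2x = 1.239 M.
Kc = [NO₂]²/[N₂O₄] = (1.239)²/1.011 = 1.519.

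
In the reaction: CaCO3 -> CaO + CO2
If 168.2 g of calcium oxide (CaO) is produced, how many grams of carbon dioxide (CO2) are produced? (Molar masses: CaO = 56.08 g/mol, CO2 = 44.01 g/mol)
Moles of CaO = 168.2 g ÷ 56.08 g/mol = 2.99929 mol
Mole ratio: 1 mol CO2 / 1 mol CaO
Moles of CO2 = 2.99929 × (1/1) = 2.99929 mol
Mass of CO2 = 2.99929 mol × 44.01 g/mol = 132 g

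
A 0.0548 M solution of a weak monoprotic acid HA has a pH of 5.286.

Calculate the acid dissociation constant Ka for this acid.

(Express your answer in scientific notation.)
K_a = 4.89e-10

[H⁺] = 10^(−pH) = 10^(−5.286) = 5.176e-06 M. For HA ⇌ H⁺ + A⁻, Ka = x²/(C − x) = (5.176e-06)²/(0.0548 − 5.176e-06) = 4.89e-10.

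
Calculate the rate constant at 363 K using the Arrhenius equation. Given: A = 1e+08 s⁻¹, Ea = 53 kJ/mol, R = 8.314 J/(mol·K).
2.36e+00 s⁻¹

k = A·exp(-Ea/(R·T)) = 1e+08·exp(-53000/(8.314·363)) = 1e+08·exp(-17.5614) = 1e+08·2.3615e-08 = 2.36e+00 s⁻¹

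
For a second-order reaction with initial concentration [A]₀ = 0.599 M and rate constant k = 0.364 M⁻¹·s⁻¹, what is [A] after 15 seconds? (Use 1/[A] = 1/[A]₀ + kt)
0.1403 M

1/[A] = 1/[A]₀ + k·t = 1/0.599 + (0.364)·(15) = 1.6694 + 5.4600 = 7.1294
[A] = 1/7.1294 = 0.1403 M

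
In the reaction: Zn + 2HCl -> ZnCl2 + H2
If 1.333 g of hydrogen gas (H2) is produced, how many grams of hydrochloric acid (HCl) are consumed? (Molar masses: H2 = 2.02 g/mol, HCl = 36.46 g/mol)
Moles of H2 = 1.333 g ÷ 2.02 g/mol = 0.659901 mol
Mole ratio: 2 mol HCl / 1 mol H2
Moles of HCl = 0.659901 × (2/1) = 1.3198 mol
Mass of HCl = 1.3198 mol × 36.46 g/mol = 48.12 g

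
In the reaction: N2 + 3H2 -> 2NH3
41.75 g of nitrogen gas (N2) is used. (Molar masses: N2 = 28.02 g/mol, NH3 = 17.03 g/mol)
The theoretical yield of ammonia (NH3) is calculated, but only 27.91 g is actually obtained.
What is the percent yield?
Moles of N2 = 41.75 g ÷ 28.02 g/mol = 1.49001 mol
Mole ratio: 2 mol NH3 / 1 mol N2
Moles of NH3 = 1.49001 × (2/1) = 2.98001 mol
Theoretical yield = 2.98001 mol × 17.03 g/mol = 50.75 g
Actual yield = 27.91 g
Percent yield = (27.91 / 50.75) × 100% = 55.0%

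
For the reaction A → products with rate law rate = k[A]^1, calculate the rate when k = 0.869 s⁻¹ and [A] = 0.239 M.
0.2077 M/s

rate = k·[A]^1 = 0.869·(0.239)^1 = 0.869·0.239 = 0.2077 M/s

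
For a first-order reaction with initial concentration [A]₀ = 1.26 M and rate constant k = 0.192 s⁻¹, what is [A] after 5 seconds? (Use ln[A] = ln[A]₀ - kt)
0.4824 M

ln[A] = ln[A]₀ - k·t = ln(1.26) - (0.192)·(5) = 0.2311 - 0.9600 = -0.7289
[A] = e^(-0.7289) = 0.4824 M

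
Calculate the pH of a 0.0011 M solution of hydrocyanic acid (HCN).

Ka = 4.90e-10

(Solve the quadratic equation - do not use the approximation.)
pH = 6.13

x² + Ka×x - Ka×C = 0. Using quadratic formula: [H⁺] = 7.3392e-07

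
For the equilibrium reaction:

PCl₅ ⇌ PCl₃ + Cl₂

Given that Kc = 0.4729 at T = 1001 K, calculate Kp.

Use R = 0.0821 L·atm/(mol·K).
K_p = 38.8639

Δn = (moles gaseous products) − (moles gaseous reactants) = 1
T = 1001 K; RT = 0.0821 × 1001 = 82.1821
Kp = Kc·(RT)^Δn = 0.4729 × (82.1821)^1 = 0.4729 × 82.1821 = 38.8639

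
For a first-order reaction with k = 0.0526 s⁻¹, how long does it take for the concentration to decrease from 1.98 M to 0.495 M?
26.36 s

From ln[A] = ln[A]₀ - k·t: t = ln([A]₀/[A])/k = ln(1.98/0.495)/0.0526 = ln(4.0000)/0.0526 = 1.3863/0.0526 = 26.36 s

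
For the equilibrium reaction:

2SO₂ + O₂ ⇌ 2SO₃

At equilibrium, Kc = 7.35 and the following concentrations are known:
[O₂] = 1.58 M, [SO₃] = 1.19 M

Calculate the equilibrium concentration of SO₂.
[SO₂] = 0.3492 M

Kc = ([SO₃]^2) / ([SO₂]^2 × [O₂]) = 7.35
[SO₂]^2 = (product terms)/(Kc · other reactant terms) = 1.4161 / (7.35 · 1.58) = 0.12194
[SO₂] = (0.12194)^(1/2) = 0.3492 M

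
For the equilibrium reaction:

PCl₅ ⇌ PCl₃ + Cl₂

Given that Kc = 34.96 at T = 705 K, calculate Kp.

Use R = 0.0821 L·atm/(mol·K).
K_p = 2.02e+03

Δn = (moles gaseous products) − (moles gaseous reactants) = 1
T = 705 K; RT = 0.0821 × 705 = 57.8805
Kp = Kc·(RT)^Δn = 34.96 × (57.8805)^1 = 34.96 × 57.8805 = 2.02e+03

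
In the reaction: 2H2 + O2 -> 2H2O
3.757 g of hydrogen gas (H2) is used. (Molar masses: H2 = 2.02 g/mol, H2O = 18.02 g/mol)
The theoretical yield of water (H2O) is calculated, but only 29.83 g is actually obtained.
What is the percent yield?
Moles of H2 = 3.757 g ÷ 2.02 g/mol = 1.8599 mol
Mole ratio: 2 mol H2O / 2 mol H2
Moles of H2O = 1.8599 × (2/2) = 1.8599 mol
Theoretical yield = 1.8599 mol × 18.02 g/mol = 33.515 g
Actual yield = 29.83 g
Percent yield = (29.83 / 33.515) × 100% = 89.0%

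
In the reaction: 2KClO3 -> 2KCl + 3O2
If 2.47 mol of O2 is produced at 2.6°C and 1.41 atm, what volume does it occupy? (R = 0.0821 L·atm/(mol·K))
T = 2.6°C + 273.15 = 275.75 K
V = nRT/P = (2.47 × 0.0821 × 275.75) / 1.41
V = 39.66 L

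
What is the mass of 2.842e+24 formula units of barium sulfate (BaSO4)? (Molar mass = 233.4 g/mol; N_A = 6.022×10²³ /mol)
Moles = 2.842e+24 ÷ 6.022×10²³ = 4.71936 mol
Mass = 4.71936 mol × 233.4 g/mol = 1101 g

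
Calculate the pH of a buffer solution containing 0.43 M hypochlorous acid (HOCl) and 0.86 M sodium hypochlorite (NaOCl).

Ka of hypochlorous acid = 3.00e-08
pH = 7.82

pKa = -log(3.00e-08) = 7.52. pH = pKa + log([A⁻]/[HA]) = 7.52 + log(0.86/0.43)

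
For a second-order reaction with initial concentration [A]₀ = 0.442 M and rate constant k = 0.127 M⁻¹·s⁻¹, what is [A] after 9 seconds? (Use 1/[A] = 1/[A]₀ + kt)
0.2936 M

1/[A] = 1/[A]₀ + k·t = 1/0.442 + (0.127)·(9) = 2.2624 + 1.1430 = 3.4054
[A] = 1/3.4054 = 0.2936 M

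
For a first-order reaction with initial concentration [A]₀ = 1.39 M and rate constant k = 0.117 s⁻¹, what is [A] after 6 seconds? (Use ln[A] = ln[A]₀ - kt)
0.6889 M

ln[A] = ln[A]₀ - k·t = ln(1.39) - (0.117)·(6) = 0.3293 - 0.7020 = -0.3727
[A] = e^(-0.3727) = 0.6889 M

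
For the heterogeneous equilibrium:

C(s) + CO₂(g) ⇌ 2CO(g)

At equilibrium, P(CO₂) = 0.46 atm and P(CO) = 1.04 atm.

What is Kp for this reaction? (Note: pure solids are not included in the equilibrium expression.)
K_p = 2.351

Solid C is excluded.
Kp = P(CO)²/P(CO₂) = (1.04)²/0.46 = 1.082/0.46 = 2.351.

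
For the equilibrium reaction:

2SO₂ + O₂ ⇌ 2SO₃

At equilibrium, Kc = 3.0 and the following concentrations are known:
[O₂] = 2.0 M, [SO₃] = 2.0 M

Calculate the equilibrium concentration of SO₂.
[SO₂] = 0.8165 M

Kc = ([SO₃]^2) / ([SO₂]^2 × [O₂]) = 3.0
[SO₂]^2 = (product terms)/(Kc · other reactant terms) = 4 / (3.0 · 2) = 0.66667
[SO₂] = (0.66667)^(1/2) = 0.8165 M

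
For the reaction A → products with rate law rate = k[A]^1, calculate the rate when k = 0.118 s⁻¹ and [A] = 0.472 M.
0.0557 M/s

rate = k·[A]^1 = 0.118·(0.472)^1 = 0.118·0.472 = 0.0557 M/s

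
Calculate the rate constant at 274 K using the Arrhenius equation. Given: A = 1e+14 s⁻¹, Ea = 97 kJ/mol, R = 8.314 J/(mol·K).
3.22e-05 s⁻¹

k = A·exp(-Ea/(R·T)) = 1e+14·exp(-97000/(8.314·274)) = 1e+14·exp(-42.5805) = 1e+14·3.2174e-19 = 3.22e-05 s⁻¹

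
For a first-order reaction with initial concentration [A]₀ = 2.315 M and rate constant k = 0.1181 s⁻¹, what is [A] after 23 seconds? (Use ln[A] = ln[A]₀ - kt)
0.1531 M

ln[A] = ln[A]₀ - k·t = ln(2.315) - (0.1181)·(23) = 0.8394 - 2.7163 = -1.8769
[A] = e^(-1.8769) = 0.1531 M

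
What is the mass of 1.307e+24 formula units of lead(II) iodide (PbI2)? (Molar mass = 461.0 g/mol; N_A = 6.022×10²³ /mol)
Moles = 1.307e+24 ÷ 6.022×10²³ = 2.17038 mol
Mass = 2.17038 mol × 461.0 g/mol = 1001 g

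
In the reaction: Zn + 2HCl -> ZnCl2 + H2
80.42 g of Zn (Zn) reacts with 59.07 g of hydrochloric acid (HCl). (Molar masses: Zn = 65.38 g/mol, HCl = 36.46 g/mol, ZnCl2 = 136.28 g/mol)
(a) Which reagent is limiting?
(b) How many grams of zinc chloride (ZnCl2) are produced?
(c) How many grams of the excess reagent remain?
(a) HCl, (b) 110.4 g, (c) 27.46 g

Moles of Zn = 80.42 g ÷ 65.38 g/mol = 1.23004 mol
Moles of HCl = 59.07 g ÷ 36.46 g/mol = 1.62013 mol
Moles ÷ coefficient: Zn: 1.23004/1 = 1.23, HCl: 1.62013/2 = 0.8101
(a) HCl has the smaller value, so HCl is the limiting reagent.
(b) Moles of ZnCl2 = 1.62013 mol HCl × (1/2) = 0.810066 mol; mass = 0.810066 mol × 136.28 g/mol = 110.4 g
(c) Zn consumed = 1.62013 × (1/2) = 0.810066 mol; remaining = 1.23004 − 0.810066 = 0.419974 mol; mass = 0.419974 mol × 65.38 g/mol = 27.46 g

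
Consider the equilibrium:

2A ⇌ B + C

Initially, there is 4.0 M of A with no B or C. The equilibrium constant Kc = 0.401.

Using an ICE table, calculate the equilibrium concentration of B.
[B] = 1.118 M

ICE: [A] = 4.0 − 2x, [B] = [C] = x.
Kc = x²/(4.0 − 2x)² = 0.401 ⇒ √Kc = x/(4.0 − 2x).
x = √0.401·4.0/(1 + 2√0.401) = 0.63325·4.0/2.2665 = 1.1176.
[B] = x = 1.118 M.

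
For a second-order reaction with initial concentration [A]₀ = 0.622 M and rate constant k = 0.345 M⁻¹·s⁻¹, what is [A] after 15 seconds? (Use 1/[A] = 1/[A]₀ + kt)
0.1474 M

1/[A] = 1/[A]₀ + k·t = 1/0.622 + (0.345)·(15) = 1.6077 + 5.1750 = 6.7827
[A] = 1/6.7827 = 0.1474 M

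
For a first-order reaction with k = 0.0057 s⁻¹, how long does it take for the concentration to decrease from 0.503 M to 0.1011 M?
281.49 s

From ln[A] = ln[A]₀ - k·t: t = ln([A]₀/[A])/k = ln(0.503/0.1011)/0.0057 = ln(4.9753)/0.0057 = 1.6045/0.0057 = 281.49 s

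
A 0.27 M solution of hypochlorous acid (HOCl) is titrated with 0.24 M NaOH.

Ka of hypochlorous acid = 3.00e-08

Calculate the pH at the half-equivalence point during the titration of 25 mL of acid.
pH = pKa = 7.52

At the half-equivalence point, [HA] = [A⁻], so by Henderson–Hasselbalch pH = pKa + log(1) = pKa.
pKa = −log(3.00e-08) = 7.52.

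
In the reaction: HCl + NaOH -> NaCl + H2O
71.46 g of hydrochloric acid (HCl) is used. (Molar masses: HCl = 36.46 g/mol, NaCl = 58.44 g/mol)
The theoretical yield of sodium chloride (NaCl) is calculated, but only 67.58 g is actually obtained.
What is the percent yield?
Moles of HCl = 71.46 g ÷ 36.46 g/mol = 1.95996 mol
Mole ratio: 1 mol NaCl / 1 mol HCl
Moles of NaCl = 1.95996 × (1/1) = 1.95996 mol
Theoretical yield = 1.95996 mol × 58.44 g/mol = 114.54 g
Actual yield = 67.58 g
Percent yield = (67.58 / 114.54) × 100% = 59.0%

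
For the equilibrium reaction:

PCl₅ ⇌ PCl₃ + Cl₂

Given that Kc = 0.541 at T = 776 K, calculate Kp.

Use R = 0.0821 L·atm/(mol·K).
K_p = 34.4669

Δn = (moles gaseous products) − (moles gaseous reactants) = 1
T = 776 K; RT = 0.0821 × 776 = 63.7096
Kp = Kc·(RT)^Δn = 0.541 × (63.7096)^1 = 0.541 × 63.7096 = 34.4669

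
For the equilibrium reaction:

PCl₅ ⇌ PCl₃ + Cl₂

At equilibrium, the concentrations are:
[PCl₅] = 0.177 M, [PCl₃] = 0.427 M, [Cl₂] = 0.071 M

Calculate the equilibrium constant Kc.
K_c = 0.1713

Kc = ([PCl₃] × [Cl₂]) / ([PCl₅])
   = ((0.427)·(0.071)) / ((0.177))
   = 0.030317 / 0.177 = 0.1713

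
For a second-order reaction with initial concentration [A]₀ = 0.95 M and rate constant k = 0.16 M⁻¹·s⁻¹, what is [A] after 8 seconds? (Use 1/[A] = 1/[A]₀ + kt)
0.4287 M

1/[A] = 1/[A]₀ + k·t = 1/0.95 + (0.16)·(8) = 1.0526 + 1.2800 = 2.3326
[A] = 1/2.3326 = 0.4287 M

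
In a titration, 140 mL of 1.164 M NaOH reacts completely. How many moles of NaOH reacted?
Moles = Molarity × Volume (L)
Moles = 1.164 M × 0.14 L = 0.163 mol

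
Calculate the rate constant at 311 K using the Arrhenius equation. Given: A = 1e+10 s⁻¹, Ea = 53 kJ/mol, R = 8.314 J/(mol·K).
1.25e+01 s⁻¹

k = A·exp(-Ea/(R·T)) = 1e+10·exp(-53000/(8.314·311)) = 1e+10·exp(-20.4977) = 1e+10·1.2530e-09 = 1.25e+01 s⁻¹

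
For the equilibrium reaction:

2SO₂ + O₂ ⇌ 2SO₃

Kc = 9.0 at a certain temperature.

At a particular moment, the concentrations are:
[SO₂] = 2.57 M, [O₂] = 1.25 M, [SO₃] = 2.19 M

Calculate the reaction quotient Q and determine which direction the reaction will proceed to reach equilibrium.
Q = 0.581, Q < K, reaction proceeds forward (toward products)

Q = ([SO₃]^2) / ([SO₂]^2 × [O₂])
  = ((2.19)^2) / ((2.57)^2·(1.25)) = 4.7961/8.2561 = 0.5809
Since Q = 0.5809 < Kc = 9.0, the reaction proceeds forward (toward products) to reach equilibrium.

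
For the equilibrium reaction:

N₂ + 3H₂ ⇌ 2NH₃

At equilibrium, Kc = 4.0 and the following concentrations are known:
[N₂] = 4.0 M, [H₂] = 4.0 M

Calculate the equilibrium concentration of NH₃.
[NH₃] = 32.0000 M

Kc = ([NH₃]^2) / ([N₂] × [H₂]^3) = 4.0
[NH₃]^2 = Kc · (reactant terms)/(other product terms) = 4.0 · 256 / 1 = 1024
[NH₃] = (1024)^(1/2) = 32.0000 M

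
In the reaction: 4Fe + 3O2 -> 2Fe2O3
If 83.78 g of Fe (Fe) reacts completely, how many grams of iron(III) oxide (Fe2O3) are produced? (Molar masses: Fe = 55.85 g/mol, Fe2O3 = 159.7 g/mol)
Moles of Fe = 83.78 g ÷ 55.85 g/mol = 1.50009 mol
Mole ratio: 2 mol Fe2O3 / 4 mol Fe
Moles of Fe2O3 = 1.50009 × (2/4) = 0.750045 mol
Mass of Fe2O3 = 0.750045 mol × 159.7 g/mol = 119.8 g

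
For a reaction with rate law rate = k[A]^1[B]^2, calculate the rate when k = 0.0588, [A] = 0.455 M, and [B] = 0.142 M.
0.0005395 M/s

rate = k·[A]^1·[B]^2 = 0.0588·(0.455)^1·(0.142)^2 = 0.0588·0.455·0.020164 = 0.0005395 M/s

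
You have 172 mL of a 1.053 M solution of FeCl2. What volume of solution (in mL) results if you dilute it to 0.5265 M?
Using M₁V₁ = M₂V₂:
1.053 × 172 = 0.5265 × V₂
V₂ = (1.053 × 172) / 0.5265 = 344 mL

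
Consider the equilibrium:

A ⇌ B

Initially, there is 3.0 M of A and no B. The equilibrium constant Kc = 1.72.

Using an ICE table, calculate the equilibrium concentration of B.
[B] = 1.897 M

ICE: [A] = 3.0 − x, [B] = x.
Kc = x/(3.0 − x) = 1.72 ⇒ x = 1.72·3.0/(1 + 1.72) = 5.16/2.72 = 1.897.
[B] = x = 1.897 M.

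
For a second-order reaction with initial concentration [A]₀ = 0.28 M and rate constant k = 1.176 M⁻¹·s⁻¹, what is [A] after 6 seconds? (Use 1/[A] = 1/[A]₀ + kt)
0.0941 M

1/[A] = 1/[A]₀ + k·t = 1/0.28 + (1.176)·(6) = 3.5714 + 7.0560 = 10.6274
[A] = 1/10.6274 = 0.0941 M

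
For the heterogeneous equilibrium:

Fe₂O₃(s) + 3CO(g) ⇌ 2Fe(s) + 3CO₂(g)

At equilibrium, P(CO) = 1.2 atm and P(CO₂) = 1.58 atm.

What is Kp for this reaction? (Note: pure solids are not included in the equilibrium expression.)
K_p = 2.283

Solids (Fe₂O₃, Fe) are excluded.
Kp = P(CO₂)³/P(CO)³ = (1.58)³/(1.2)³ = 3.944/1.728 = 2.283.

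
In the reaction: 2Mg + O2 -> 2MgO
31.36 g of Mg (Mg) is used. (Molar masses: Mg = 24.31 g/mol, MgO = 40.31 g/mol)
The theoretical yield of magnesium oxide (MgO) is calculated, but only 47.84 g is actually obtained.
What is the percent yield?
Moles of Mg = 31.36 g ÷ 24.31 g/mol = 1.29 mol
Mole ratio: 2 mol MgO / 2 mol Mg
Moles of MgO = 1.29 × (2/2) = 1.29 mol
Theoretical yield = 1.29 mol × 40.31 g/mol = 52 g
Actual yield = 47.84 g
Percent yield = (47.84 / 52) × 100% = 92.0%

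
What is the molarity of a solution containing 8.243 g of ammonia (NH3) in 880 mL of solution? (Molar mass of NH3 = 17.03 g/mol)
Moles of NH3 = 8.243 g ÷ 17.03 g/mol = 0.484028 mol
Volume = 880 mL = 0.88 L
Molarity = 0.484028 mol ÷ 0.88 L = 0.55 M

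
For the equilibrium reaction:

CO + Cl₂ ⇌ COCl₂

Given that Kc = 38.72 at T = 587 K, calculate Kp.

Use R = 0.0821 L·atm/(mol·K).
K_p = 0.8034

Δn = (moles gaseous products) − (moles gaseous reactants) = -1
T = 587 K; RT = 0.0821 × 587 = 48.1927
Kp = Kc·(RT)^Δn = 38.72 × (48.1927)^-1 = 38.72 × 0.02075 = 0.8034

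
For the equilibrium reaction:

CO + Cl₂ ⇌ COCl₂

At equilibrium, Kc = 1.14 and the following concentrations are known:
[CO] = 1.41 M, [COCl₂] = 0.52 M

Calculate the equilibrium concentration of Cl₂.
[Cl₂] = 0.3235 M

Kc = ([COCl₂]) / ([CO] × [Cl₂]) = 1.14
[Cl₂]^1 = (product terms)/(Kc · other reactant terms) = 0.52 / (1.14 · 1.41) = 0.3235
[Cl₂] = 0.3235 M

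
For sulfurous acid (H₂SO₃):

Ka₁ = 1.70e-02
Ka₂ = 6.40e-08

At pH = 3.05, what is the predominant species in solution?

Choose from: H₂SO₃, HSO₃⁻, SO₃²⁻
HSO₃⁻

pKa1 = 1.77, pKa2 = 7.19. Each pKa is the crossover between adjacent species; pH = 3.05 lies in the region where HSO₃⁻ predominates.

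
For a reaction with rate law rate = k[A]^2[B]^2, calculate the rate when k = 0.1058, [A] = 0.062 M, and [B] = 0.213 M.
1.845e-05 M/s

rate = k·[A]^2·[B]^2 = 0.1058·(0.062)^2·(0.213)^2 = 0.1058·0.003844·0.045369 = 1.845e-05 M/s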